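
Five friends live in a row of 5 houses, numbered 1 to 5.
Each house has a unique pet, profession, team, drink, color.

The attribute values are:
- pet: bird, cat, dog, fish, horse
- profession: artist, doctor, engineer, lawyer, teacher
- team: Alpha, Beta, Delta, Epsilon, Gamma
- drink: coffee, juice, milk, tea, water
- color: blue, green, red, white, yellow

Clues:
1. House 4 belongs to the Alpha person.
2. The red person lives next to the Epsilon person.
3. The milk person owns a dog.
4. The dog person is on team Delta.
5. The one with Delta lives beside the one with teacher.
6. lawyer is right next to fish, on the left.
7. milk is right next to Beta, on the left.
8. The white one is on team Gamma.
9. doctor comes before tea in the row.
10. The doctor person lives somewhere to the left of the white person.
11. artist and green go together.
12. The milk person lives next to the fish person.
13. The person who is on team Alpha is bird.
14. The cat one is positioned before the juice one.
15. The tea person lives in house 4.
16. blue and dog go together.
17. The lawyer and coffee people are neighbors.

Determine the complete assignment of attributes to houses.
Solution:

House | Pet | Profession | Team | Drink | Color
-----------------------------------------------
  1   | dog | lawyer | Delta | milk | blue
  2   | fish | teacher | Beta | coffee | red
  3   | cat | doctor | Epsilon | water | yellow
  4   | bird | artist | Alpha | tea | green
  5   | horse | engineer | Gamma | juice | white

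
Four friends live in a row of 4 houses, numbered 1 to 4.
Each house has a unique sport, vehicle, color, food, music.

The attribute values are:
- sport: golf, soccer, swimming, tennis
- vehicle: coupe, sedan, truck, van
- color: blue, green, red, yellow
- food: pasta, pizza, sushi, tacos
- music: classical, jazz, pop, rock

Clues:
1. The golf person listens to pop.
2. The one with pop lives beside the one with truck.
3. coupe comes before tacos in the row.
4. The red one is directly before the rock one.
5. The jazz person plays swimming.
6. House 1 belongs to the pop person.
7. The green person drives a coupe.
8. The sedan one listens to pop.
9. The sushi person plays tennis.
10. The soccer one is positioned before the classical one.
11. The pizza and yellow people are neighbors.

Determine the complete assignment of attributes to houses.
Solution:

House | Sport | Vehicle | Color | Food | Music
----------------------------------------------
  1   | golf | sedan | red | pizza | pop
  2   | soccer | truck | yellow | pasta | rock
  3   | tennis | coupe | green | sushi | classical
  4   | swimming | van | blue | tacos | jazz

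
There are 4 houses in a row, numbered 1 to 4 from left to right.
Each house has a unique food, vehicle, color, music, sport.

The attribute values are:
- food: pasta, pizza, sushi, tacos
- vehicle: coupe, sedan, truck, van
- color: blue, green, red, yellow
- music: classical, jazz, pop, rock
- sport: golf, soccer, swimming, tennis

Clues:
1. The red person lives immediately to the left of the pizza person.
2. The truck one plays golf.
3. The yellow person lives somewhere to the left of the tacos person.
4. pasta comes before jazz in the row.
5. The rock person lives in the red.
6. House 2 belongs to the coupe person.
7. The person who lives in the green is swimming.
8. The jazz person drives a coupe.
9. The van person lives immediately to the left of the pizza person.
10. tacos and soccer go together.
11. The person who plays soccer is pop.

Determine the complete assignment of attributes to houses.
Solution:

House | Food | Vehicle | Color | Music | Sport
----------------------------------------------
  1   | pasta | van | red | rock | tennis
  2   | pizza | coupe | green | jazz | swimming
  3   | sushi | truck | yellow | classical | golf
  4   | tacos | sedan | blue | pop | soccer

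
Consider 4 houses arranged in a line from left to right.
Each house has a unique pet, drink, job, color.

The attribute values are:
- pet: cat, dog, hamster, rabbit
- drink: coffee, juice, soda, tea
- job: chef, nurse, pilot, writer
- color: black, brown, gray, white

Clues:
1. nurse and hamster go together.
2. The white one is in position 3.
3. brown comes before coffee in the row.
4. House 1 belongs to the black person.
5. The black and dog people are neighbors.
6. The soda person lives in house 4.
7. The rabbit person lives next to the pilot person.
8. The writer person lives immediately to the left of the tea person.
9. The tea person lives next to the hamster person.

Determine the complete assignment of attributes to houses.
Solution:

House | Pet | Drink | Job | Color
---------------------------------
  1   | rabbit | juice | writer | black
  2   | dog | tea | pilot | brown
  3   | hamster | coffee | nurse | white
  4   | cat | soda | chef | gray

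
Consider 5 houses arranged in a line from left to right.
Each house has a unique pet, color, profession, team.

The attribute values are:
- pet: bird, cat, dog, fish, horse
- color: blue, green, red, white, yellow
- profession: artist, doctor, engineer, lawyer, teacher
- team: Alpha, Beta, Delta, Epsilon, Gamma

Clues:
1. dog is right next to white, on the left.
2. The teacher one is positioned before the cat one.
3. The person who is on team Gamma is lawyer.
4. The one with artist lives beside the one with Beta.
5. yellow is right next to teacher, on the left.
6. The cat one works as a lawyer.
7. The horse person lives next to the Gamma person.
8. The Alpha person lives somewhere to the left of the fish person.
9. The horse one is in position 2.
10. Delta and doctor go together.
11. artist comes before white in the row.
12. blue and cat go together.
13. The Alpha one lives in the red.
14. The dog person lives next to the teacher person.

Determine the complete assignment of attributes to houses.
Solution:

House | Pet | Color | Profession | Team
---------------------------------------
  1   | dog | yellow | artist | Epsilon
  2   | horse | white | teacher | Beta
  3   | cat | blue | lawyer | Gamma
  4   | bird | red | engineer | Alpha
  5   | fish | green | doctor | Delta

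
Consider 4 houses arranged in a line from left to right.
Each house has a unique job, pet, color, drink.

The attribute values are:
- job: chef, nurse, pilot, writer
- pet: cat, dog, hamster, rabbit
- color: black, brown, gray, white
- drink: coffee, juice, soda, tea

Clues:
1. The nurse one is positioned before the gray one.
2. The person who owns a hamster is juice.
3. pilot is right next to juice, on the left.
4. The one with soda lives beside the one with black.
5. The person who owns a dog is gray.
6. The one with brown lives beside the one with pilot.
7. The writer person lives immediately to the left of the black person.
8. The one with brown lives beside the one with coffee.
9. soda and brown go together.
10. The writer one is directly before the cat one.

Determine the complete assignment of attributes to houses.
Solution:

House | Job | Pet | Color | Drink
---------------------------------
  1   | writer | rabbit | brown | soda
  2   | pilot | cat | black | coffee
  3   | nurse | hamster | white | juice
  4   | chef | dog | gray | tea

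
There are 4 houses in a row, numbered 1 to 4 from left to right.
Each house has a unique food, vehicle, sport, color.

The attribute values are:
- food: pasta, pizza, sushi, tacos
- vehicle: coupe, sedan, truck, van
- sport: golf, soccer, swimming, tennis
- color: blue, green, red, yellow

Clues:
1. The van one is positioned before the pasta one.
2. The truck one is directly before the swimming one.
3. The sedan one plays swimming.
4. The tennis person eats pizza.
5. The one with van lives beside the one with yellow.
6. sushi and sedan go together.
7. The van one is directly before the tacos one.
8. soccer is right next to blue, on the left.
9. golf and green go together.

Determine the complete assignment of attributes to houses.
Solution:

House | Food | Vehicle | Sport | Color
--------------------------------------
  1   | pizza | van | tennis | red
  2   | tacos | truck | soccer | yellow
  3   | sushi | sedan | swimming | blue
  4   | pasta | coupe | golf | green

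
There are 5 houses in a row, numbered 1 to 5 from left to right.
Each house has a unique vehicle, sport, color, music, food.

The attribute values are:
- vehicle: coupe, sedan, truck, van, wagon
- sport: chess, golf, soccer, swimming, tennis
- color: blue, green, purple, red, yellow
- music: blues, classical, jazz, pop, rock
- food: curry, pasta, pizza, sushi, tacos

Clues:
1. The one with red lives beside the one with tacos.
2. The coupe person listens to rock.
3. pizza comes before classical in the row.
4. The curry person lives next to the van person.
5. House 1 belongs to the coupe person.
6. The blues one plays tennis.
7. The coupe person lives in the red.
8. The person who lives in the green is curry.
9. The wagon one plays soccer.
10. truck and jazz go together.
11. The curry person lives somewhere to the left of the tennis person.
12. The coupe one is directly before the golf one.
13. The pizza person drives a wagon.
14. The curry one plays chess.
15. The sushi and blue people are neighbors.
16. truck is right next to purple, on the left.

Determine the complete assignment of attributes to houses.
Solution:

House | Vehicle | Sport | Color | Music | Food
----------------------------------------------
  1   | coupe | swimming | red | rock | sushi
  2   | truck | golf | blue | jazz | tacos
  3   | wagon | soccer | purple | pop | pizza
  4   | sedan | chess | green | classical | curry
  5   | van | tennis | yellow | blues | pasta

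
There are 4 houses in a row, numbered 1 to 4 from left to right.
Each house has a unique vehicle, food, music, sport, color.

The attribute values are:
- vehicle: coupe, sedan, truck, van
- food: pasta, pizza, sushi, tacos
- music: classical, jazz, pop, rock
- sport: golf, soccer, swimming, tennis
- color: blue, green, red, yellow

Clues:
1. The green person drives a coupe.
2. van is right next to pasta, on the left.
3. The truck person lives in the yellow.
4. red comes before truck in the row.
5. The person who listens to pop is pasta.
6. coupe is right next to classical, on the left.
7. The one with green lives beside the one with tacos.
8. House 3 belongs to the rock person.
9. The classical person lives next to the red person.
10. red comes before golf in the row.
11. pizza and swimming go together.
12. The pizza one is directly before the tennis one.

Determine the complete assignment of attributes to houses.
Solution:

House | Vehicle | Food | Music | Sport | Color
----------------------------------------------
  1   | coupe | pizza | jazz | swimming | green
  2   | sedan | tacos | classical | tennis | blue
  3   | van | sushi | rock | soccer | red
  4   | truck | pasta | pop | golf | yellow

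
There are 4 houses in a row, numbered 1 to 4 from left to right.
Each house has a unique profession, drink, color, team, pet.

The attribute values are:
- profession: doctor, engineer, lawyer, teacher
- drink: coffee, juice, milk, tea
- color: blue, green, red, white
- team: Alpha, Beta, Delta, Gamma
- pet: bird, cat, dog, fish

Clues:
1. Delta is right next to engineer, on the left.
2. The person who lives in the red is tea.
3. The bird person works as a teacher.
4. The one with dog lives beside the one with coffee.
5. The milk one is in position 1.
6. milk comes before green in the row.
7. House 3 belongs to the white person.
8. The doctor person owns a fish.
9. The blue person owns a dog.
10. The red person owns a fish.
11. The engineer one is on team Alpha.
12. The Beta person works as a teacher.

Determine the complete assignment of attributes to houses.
Solution:

House | Profession | Drink | Color | Team | Pet
-----------------------------------------------
  1   | lawyer | milk | blue | Delta | dog
  2   | engineer | coffee | green | Alpha | cat
  3   | teacher | juice | white | Beta | bird
  4   | doctor | tea | red | Gamma | fish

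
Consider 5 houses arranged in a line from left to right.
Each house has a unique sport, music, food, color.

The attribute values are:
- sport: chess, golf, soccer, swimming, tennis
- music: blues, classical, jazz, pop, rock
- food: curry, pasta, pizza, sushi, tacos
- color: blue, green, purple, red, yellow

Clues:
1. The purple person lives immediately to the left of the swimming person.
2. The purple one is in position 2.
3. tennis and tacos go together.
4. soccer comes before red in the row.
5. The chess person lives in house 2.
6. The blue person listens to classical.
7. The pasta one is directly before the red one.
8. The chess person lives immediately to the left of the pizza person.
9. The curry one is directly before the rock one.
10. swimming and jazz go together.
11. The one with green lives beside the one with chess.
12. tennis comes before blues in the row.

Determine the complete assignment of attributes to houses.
Solution:

House | Sport | Music | Food | Color
------------------------------------
  1   | soccer | pop | curry | green
  2   | chess | rock | pasta | purple
  3   | swimming | jazz | pizza | red
  4   | tennis | classical | tacos | blue
  5   | golf | blues | sushi | yellow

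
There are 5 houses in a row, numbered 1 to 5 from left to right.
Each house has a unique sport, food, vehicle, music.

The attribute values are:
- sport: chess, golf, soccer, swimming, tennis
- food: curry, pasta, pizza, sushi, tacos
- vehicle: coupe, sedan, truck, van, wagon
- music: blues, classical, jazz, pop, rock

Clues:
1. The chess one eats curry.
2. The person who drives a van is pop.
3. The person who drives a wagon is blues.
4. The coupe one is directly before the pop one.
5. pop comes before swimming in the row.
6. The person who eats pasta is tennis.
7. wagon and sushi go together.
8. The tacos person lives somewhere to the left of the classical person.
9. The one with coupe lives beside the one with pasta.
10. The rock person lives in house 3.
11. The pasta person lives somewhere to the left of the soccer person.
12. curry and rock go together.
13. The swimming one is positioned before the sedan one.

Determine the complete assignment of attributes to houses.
Solution:

House | Sport | Food | Vehicle | Music
--------------------------------------
  1   | golf | tacos | coupe | jazz
  2   | tennis | pasta | van | pop
  3   | chess | curry | truck | rock
  4   | swimming | sushi | wagon | blues
  5   | soccer | pizza | sedan | classical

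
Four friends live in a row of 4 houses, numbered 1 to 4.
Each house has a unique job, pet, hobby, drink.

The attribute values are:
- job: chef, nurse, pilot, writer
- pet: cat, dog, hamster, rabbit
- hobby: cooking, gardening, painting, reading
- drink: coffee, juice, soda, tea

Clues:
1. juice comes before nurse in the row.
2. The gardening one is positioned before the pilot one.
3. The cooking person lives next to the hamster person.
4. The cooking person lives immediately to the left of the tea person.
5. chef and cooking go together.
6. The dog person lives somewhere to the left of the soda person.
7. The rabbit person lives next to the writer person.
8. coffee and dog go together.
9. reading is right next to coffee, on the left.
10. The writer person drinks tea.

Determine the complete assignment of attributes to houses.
Solution:

House | Job | Pet | Hobby | Drink
---------------------------------
  1   | chef | rabbit | cooking | juice
  2   | writer | hamster | reading | tea
  3   | nurse | dog | gardening | coffee
  4   | pilot | cat | painting | soda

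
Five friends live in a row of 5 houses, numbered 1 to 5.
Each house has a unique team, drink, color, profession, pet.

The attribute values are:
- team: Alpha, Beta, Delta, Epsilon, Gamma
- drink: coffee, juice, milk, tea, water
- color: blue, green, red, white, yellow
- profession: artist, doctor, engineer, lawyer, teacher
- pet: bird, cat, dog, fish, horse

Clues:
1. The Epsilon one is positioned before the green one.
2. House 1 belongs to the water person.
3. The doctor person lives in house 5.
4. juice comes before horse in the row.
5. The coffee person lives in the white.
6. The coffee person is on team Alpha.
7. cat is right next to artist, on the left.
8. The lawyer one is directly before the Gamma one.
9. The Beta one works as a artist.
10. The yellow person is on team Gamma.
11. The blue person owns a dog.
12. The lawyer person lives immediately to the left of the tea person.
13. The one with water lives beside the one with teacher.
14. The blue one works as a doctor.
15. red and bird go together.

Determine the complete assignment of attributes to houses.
Solution:

House | Team | Drink | Color | Profession | Pet
-----------------------------------------------
  1   | Epsilon | water | red | lawyer | bird
  2   | Gamma | tea | yellow | teacher | cat
  3   | Beta | juice | green | artist | fish
  4   | Alpha | coffee | white | engineer | horse
  5   | Delta | milk | blue | doctor | dog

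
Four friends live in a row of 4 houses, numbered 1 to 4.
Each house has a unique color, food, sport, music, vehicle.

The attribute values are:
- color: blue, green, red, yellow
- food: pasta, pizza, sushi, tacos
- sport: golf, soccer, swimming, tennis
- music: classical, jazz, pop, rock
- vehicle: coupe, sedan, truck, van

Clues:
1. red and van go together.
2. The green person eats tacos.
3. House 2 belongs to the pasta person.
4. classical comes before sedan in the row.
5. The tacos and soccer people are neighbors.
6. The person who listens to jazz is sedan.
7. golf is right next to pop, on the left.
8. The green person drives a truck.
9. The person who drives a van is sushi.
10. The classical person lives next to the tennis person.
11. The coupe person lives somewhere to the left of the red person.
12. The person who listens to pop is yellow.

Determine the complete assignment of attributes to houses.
Solution:

House | Color | Food | Sport | Music | Vehicle
----------------------------------------------
  1   | green | tacos | golf | rock | truck
  2   | yellow | pasta | soccer | pop | coupe
  3   | red | sushi | swimming | classical | van
  4   | blue | pizza | tennis | jazz | sedan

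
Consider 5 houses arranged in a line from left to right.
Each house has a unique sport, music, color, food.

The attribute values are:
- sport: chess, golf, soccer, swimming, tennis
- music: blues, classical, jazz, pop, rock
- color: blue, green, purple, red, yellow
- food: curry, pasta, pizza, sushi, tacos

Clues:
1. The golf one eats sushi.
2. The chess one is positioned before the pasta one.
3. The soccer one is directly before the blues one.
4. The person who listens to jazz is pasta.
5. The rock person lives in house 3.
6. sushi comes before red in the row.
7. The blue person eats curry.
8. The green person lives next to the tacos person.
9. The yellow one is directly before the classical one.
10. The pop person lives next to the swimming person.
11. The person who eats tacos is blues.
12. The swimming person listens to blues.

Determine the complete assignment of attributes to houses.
Solution:

House | Sport | Music | Color | Food
------------------------------------
  1   | soccer | pop | green | pizza
  2   | swimming | blues | purple | tacos
  3   | golf | rock | yellow | sushi
  4   | chess | classical | blue | curry
  5   | tennis | jazz | red | pasta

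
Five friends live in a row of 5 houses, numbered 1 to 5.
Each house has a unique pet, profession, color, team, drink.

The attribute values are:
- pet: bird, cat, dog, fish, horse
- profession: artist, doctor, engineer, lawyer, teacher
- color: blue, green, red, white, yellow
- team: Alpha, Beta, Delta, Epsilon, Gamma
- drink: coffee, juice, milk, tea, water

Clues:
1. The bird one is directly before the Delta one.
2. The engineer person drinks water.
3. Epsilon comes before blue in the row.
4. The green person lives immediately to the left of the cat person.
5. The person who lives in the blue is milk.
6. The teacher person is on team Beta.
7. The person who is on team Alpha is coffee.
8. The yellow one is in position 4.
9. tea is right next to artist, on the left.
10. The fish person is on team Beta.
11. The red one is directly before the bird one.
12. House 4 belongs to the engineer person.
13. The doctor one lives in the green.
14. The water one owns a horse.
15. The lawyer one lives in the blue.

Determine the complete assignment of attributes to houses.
Solution:

House | Pet | Profession | Color | Team | Drink
-----------------------------------------------
  1   | dog | doctor | green | Epsilon | tea
  2   | cat | artist | red | Alpha | coffee
  3   | bird | lawyer | blue | Gamma | milk
  4   | horse | engineer | yellow | Delta | water
  5   | fish | teacher | white | Beta | juice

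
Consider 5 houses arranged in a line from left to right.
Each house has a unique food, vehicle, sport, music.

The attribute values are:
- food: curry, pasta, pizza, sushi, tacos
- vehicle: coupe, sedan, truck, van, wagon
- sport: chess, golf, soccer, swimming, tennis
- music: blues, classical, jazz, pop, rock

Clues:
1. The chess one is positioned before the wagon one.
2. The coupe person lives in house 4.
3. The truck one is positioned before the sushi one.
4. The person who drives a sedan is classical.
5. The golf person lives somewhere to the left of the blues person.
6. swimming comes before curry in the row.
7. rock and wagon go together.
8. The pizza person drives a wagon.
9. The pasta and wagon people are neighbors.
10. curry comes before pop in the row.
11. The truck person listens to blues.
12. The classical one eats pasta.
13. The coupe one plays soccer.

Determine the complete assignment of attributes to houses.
Solution:

House | Food | Vehicle | Sport | Music
--------------------------------------
  1   | pasta | sedan | chess | classical
  2   | pizza | wagon | golf | rock
  3   | tacos | truck | swimming | blues
  4   | curry | coupe | soccer | jazz
  5   | sushi | van | tennis | pop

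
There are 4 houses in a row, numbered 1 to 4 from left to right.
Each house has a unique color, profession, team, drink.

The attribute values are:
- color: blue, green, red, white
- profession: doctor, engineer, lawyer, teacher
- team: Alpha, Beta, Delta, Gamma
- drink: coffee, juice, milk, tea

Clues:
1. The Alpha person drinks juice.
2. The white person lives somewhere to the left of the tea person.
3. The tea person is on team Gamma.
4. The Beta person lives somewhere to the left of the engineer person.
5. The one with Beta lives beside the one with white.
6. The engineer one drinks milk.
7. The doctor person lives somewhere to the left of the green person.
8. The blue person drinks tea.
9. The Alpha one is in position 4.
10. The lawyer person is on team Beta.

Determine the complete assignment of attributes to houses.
Solution:

House | Color | Profession | Team | Drink
-----------------------------------------
  1   | red | lawyer | Beta | coffee
  2   | white | engineer | Delta | milk
  3   | blue | doctor | Gamma | tea
  4   | green | teacher | Alpha | juice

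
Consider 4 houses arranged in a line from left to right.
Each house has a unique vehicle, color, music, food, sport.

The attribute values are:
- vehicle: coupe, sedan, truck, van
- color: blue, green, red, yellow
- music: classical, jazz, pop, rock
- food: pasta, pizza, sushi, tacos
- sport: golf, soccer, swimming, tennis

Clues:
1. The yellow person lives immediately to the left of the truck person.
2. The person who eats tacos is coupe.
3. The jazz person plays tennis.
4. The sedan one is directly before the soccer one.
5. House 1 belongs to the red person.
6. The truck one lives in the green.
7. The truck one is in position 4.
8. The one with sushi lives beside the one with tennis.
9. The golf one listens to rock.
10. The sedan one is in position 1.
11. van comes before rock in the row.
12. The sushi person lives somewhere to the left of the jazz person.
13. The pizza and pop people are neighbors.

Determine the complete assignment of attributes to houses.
Solution:

House | Vehicle | Color | Music | Food | Sport
----------------------------------------------
  1   | sedan | red | classical | pizza | swimming
  2   | van | blue | pop | sushi | soccer
  3   | coupe | yellow | jazz | tacos | tennis
  4   | truck | green | rock | pasta | golf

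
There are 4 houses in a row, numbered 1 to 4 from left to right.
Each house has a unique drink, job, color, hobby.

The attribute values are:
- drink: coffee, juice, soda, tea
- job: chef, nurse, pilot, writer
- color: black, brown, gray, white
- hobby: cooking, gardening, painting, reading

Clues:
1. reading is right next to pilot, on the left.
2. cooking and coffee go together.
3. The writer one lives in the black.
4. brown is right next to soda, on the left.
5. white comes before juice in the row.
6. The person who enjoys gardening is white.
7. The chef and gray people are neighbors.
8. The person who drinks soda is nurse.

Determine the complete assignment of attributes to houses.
Solution:

House | Drink | Job | Color | Hobby
-----------------------------------
  1   | coffee | chef | brown | cooking
  2   | soda | nurse | gray | reading
  3   | tea | pilot | white | gardening
  4   | juice | writer | black | painting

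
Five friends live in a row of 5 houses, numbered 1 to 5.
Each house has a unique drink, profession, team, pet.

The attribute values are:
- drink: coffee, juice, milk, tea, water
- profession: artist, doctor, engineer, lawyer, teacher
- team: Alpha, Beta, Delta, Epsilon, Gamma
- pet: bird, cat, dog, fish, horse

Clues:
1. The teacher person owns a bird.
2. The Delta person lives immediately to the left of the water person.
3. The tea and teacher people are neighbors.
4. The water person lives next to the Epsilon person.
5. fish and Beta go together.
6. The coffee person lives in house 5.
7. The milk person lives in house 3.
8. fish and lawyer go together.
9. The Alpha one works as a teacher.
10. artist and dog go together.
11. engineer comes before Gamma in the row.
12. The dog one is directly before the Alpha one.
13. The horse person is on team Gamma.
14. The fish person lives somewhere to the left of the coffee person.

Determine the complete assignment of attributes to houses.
Solution:

House | Drink | Profession | Team | Pet
---------------------------------------
  1   | tea | artist | Delta | dog
  2   | water | teacher | Alpha | bird
  3   | milk | engineer | Epsilon | cat
  4   | juice | lawyer | Beta | fish
  5   | coffee | doctor | Gamma | horse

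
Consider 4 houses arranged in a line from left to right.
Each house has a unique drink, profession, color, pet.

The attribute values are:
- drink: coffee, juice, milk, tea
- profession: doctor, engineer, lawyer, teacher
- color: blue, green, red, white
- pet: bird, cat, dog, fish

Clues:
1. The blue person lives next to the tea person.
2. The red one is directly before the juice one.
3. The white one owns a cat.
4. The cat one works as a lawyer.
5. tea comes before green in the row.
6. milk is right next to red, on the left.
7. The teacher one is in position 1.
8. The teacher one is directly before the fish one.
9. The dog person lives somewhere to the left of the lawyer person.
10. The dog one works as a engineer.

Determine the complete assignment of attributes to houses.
Solution:

House | Drink | Profession | Color | Pet
----------------------------------------
  1   | milk | teacher | blue | bird
  2   | tea | doctor | red | fish
  3   | juice | engineer | green | dog
  4   | coffee | lawyer | white | cat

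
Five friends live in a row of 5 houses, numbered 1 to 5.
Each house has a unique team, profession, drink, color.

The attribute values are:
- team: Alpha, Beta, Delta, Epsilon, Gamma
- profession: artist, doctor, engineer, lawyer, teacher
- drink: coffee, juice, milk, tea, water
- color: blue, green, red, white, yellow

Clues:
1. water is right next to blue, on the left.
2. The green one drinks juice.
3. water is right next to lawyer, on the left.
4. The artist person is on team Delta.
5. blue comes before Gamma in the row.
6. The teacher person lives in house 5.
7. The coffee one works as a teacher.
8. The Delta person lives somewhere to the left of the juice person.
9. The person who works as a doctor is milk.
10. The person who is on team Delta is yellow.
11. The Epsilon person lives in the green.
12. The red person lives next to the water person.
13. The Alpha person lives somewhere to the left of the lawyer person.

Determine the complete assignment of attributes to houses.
Solution:

House | Team | Profession | Drink | Color
-----------------------------------------
  1   | Alpha | doctor | milk | red
  2   | Delta | artist | water | yellow
  3   | Beta | lawyer | tea | blue
  4   | Epsilon | engineer | juice | green
  5   | Gamma | teacher | coffee | white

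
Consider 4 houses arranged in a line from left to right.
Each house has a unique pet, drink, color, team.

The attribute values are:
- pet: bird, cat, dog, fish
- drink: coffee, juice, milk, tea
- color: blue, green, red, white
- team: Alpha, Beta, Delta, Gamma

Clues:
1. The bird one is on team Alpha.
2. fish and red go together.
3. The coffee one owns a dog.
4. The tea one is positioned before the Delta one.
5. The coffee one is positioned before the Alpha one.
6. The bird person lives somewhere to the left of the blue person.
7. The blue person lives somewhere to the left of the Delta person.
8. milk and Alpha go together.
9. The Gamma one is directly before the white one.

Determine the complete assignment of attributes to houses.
Solution:

House | Pet | Drink | Color | Team
----------------------------------
  1   | dog | coffee | green | Gamma
  2   | bird | milk | white | Alpha
  3   | cat | tea | blue | Beta
  4   | fish | juice | red | Delta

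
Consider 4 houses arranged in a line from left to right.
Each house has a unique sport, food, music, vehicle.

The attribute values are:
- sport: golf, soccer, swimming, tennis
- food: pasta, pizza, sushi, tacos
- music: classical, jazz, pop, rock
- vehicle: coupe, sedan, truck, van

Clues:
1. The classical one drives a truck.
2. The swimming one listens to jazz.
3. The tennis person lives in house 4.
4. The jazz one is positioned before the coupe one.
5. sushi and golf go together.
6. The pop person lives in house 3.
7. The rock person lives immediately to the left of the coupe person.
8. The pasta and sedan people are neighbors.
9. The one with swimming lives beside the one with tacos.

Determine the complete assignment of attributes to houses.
Solution:

House | Sport | Food | Music | Vehicle
--------------------------------------
  1   | swimming | pasta | jazz | van
  2   | soccer | tacos | rock | sedan
  3   | golf | sushi | pop | coupe
  4   | tennis | pizza | classical | truck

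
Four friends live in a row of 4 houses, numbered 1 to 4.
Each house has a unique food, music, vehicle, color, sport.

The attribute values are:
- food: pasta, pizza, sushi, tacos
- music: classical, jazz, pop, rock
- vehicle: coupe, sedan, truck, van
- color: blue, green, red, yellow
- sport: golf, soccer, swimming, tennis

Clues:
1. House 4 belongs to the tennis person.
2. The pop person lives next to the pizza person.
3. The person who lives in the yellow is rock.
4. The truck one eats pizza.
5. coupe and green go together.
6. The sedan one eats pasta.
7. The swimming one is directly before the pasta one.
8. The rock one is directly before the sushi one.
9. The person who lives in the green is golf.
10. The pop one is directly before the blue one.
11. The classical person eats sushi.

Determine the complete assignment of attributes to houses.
Solution:

House | Food | Music | Vehicle | Color | Sport
----------------------------------------------
  1   | tacos | pop | coupe | green | golf
  2   | pizza | jazz | truck | blue | swimming
  3   | pasta | rock | sedan | yellow | soccer
  4   | sushi | classical | van | red | tennis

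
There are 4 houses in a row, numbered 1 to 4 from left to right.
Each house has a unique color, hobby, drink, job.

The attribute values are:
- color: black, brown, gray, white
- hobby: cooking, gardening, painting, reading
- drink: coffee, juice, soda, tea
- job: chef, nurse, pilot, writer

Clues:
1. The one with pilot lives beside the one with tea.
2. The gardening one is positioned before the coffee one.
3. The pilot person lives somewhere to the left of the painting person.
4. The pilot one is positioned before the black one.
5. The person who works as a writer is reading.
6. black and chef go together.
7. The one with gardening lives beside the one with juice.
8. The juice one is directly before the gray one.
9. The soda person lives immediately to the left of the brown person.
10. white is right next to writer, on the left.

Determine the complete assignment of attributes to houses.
Solution:

House | Color | Hobby | Drink | Job
-----------------------------------
  1   | white | gardening | soda | nurse
  2   | brown | reading | juice | writer
  3   | gray | cooking | coffee | pilot
  4   | black | painting | tea | chef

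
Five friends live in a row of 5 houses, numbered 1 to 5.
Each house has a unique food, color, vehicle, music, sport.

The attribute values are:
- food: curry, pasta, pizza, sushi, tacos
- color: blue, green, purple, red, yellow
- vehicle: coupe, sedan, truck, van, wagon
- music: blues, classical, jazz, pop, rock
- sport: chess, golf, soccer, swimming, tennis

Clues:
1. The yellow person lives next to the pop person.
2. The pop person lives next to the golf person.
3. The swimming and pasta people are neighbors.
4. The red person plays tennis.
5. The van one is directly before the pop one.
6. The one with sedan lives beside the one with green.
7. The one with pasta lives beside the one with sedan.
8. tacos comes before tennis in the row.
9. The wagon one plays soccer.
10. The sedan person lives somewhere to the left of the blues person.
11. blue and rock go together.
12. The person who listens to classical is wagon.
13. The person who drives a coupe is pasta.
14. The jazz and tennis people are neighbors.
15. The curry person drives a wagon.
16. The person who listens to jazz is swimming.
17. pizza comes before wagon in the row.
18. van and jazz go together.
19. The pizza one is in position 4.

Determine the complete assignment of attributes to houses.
Solution:

House | Food | Color | Vehicle | Music | Sport
----------------------------------------------
  1   | tacos | yellow | van | jazz | swimming
  2   | pasta | red | coupe | pop | tennis
  3   | sushi | blue | sedan | rock | golf
  4   | pizza | green | truck | blues | chess
  5   | curry | purple | wagon | classical | soccer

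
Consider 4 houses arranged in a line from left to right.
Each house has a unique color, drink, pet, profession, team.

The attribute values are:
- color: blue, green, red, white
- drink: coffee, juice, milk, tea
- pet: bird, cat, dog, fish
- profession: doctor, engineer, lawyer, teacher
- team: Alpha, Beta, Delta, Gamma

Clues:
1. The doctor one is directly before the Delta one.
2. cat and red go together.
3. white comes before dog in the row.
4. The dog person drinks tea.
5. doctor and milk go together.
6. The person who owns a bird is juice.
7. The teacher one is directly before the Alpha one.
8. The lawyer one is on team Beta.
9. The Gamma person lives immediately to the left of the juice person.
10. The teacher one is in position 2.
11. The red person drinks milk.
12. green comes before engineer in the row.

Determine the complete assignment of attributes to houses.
Solution:

House | Color | Drink | Pet | Profession | Team
-----------------------------------------------
  1   | red | milk | cat | doctor | Gamma
  2   | green | juice | bird | teacher | Delta
  3   | white | coffee | fish | engineer | Alpha
  4   | blue | tea | dog | lawyer | Beta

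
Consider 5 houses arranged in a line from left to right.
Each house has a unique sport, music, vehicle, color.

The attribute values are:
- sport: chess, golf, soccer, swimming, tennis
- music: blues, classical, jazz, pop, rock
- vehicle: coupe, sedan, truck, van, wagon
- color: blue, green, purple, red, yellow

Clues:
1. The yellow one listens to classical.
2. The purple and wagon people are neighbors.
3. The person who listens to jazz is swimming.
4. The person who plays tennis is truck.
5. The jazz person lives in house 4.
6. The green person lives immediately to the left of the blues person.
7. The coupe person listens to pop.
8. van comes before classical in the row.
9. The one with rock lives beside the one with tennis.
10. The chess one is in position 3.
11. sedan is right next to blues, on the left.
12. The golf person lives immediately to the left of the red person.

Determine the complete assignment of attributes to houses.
Solution:

House | Sport | Music | Vehicle | Color
---------------------------------------
  1   | golf | rock | sedan | green
  2   | tennis | blues | truck | red
  3   | chess | pop | coupe | blue
  4   | swimming | jazz | van | purple
  5   | soccer | classical | wagon | yellow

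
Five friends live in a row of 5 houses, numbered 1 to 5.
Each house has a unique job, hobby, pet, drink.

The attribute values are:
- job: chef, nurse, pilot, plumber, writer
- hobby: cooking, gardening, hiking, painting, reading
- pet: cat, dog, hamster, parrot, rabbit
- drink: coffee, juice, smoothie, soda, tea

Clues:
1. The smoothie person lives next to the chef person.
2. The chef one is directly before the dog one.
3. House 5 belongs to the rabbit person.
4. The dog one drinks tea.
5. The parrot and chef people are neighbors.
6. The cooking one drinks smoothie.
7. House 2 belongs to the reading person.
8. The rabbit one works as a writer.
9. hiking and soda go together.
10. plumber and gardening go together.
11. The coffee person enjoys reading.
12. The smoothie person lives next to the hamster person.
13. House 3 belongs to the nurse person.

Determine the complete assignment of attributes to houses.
Solution:

House | Job | Hobby | Pet | Drink
---------------------------------
  1   | pilot | cooking | parrot | smoothie
  2   | chef | reading | hamster | coffee
  3   | nurse | painting | dog | tea
  4   | plumber | gardening | cat | juice
  5   | writer | hiking | rabbit | soda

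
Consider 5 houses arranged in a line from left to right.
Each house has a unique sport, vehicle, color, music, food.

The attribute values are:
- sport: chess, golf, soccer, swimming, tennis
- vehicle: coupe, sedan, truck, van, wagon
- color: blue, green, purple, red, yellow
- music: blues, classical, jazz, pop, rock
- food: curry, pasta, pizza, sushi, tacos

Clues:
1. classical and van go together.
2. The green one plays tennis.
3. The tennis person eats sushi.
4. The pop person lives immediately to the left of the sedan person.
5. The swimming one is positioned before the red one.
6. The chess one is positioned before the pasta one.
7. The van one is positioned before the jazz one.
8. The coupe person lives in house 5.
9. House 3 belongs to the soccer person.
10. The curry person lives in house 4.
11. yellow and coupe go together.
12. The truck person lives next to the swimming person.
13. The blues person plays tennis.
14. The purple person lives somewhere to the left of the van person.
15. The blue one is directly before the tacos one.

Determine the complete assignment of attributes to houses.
Solution:

House | Sport | Vehicle | Color | Music | Food
----------------------------------------------
  1   | tennis | truck | green | blues | sushi
  2   | swimming | wagon | blue | pop | pizza
  3   | soccer | sedan | purple | rock | tacos
  4   | chess | van | red | classical | curry
  5   | golf | coupe | yellow | jazz | pasta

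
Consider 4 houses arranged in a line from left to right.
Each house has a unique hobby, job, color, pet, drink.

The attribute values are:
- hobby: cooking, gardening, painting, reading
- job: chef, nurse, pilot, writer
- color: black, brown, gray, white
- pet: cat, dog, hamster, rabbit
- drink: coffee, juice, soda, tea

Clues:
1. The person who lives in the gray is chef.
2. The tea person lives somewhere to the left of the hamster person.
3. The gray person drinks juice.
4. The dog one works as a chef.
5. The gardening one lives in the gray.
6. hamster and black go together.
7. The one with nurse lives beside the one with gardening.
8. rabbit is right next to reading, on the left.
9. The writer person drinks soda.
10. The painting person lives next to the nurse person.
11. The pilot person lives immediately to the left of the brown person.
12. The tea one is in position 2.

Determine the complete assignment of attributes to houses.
Solution:

House | Hobby | Job | Color | Pet | Drink
-----------------------------------------
  1   | painting | pilot | white | rabbit | coffee
  2   | reading | nurse | brown | cat | tea
  3   | gardening | chef | gray | dog | juice
  4   | cooking | writer | black | hamster | soda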